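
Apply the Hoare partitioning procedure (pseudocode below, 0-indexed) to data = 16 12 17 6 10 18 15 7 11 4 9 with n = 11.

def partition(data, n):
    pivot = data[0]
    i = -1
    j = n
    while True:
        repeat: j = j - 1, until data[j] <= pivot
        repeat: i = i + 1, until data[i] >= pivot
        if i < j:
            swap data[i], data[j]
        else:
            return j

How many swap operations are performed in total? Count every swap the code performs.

3

pivot = data[0] = 16; i = -1, j = 11
j→10 (data[10]=9≤16), i→0 (data[0]=16≥16); i<j, swap → 9 12 17 6 10 18 15 7 11 4 16
j→9 (data[9]=4≤16), i→2 (data[2]=17≥16); i<j, swap → 9 12 4 6 10 18 15 7 11 17 16
j→8 (data[8]=11≤16), i→5 (data[5]=18≥16); i<j, swap → 9 12 4 6 10 11 15 7 18 17 16
j→7, i→8; i≥j, return j=7. data = 9 12 4 6 10 11 15 7 18 17 16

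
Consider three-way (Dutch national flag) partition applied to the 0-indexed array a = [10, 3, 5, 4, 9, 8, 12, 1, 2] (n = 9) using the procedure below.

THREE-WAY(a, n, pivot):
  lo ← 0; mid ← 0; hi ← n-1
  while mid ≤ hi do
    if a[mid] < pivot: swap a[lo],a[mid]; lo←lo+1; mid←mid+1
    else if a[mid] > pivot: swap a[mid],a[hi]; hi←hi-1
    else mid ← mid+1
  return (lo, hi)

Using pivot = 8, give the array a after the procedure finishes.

lo=0 mid=0 hi=8
10>8: swap(0,8), hi=7 ⇒ [2, 3, 5, 4, 9, 8, 12, 1, 10]
2<8: swap(0,0), lo=1 mid=1 ⇒ [2, 3, 5, 4, 9, 8, 12, 1, 10]
3<8: swap(1,1), lo=2 mid=2 ⇒ [2, 3, 5, 4, 9, 8, 12, 1, 10]
5<8: swap(2,2), lo=3 mid=3 ⇒ [2, 3, 5, 4, 9, 8, 12, 1, 10]
4<8: swap(3,3), lo=4 mid=4 ⇒ [2, 3, 5, 4, 9, 8, 12, 1, 10]
9>8: swap(4,7), hi=6 ⇒ [2, 3, 5, 4, 1, 8, 12, 9, 10]
1<8: swap(4,4), lo=5 mid=5 ⇒ [2, 3, 5, 4, 1, 8, 12, 9, 10]
8=8: mid=6
12>8: swap(6,6), hi=5 ⇒ [2, 3, 5, 4, 1, 8, 12, 9, 10]
done. lo=5 hi=5; a=[2, 3, 5, 4, 1, 8, 12, 9, 10]

[2, 3, 5, 4, 1, 8, 12, 9, 10]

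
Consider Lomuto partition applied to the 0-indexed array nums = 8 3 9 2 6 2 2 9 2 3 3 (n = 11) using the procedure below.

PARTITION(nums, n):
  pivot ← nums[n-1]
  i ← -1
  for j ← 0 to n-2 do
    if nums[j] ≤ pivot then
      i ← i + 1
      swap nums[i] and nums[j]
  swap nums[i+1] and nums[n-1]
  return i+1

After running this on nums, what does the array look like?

pivot = nums[10] = 3; i = -1
j=0: nums[0]=8 > 3 → no swap
j=1: nums[1]=3 ≤ 3 → i=0, swap nums[0],nums[1] → 3 8 9 2 6 2 2 9 2 3 3
j=2: nums[2]=9 > 3 → no swap
j=3: nums[3]=2 ≤ 3 → i=1, swap nums[1],nums[3] → 3 2 9 8 6 2 2 9 2 3 3
j=4: nums[4]=6 > 3 → no swap
j=5: nums[5]=2 ≤ 3 → i=2, swap nums[2],nums[5] → 3 2 2 8 6 9 2 9 2 3 3
j=6: nums[6]=2 ≤ 3 → i=3, swap nums[3],nums[6] → 3 2 2 2 6 9 8 9 2 3 3
j=7: nums[7]=9 > 3 → no swap
j=8: nums[8]=2 ≤ 3 → i=4, swap nums[4],nums[8] → 3 2 2 2 2 9 8 9 6 3 3
j=9: nums[9]=3 ≤ 3 → i=5, swap nums[5],nums[9] → 3 2 2 2 2 3 8 9 6 9 3
final swap nums[6],nums[10] → 3 2 2 2 2 3 3 9 6 9 8; return 6

3 2 2 2 2 3 3 9 6 9 8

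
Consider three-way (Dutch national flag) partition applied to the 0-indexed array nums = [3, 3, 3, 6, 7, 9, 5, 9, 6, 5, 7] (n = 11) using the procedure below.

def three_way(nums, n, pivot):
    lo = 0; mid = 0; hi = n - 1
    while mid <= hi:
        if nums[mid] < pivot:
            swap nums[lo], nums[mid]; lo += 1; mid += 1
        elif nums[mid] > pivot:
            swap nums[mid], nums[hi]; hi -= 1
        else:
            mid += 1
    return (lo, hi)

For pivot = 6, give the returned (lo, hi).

(5, 6)

lo=0 mid=0 hi=10
3<6: swap(0,0), lo=1 mid=1 ⇒ [3, 3, 3, 6, 7, 9, 5, 9, 6, 5, 7]
3<6: swap(1,1), lo=2 mid=2 ⇒ [3, 3, 3, 6, 7, 9, 5, 9, 6, 5, 7]
3<6: swap(2,2), lo=3 mid=3 ⇒ [3, 3, 3, 6, 7, 9, 5, 9, 6, 5, 7]
6=6: mid=4
7>6: swap(4,10), hi=9 ⇒ [3, 3, 3, 6, 7, 9, 5, 9, 6, 5, 7]
7>6: swap(4,9), hi=8 ⇒ [3, 3, 3, 6, 5, 9, 5, 9, 6, 7, 7]
5<6: swap(3,4), lo=4 mid=5 ⇒ [3, 3, 3, 5, 6, 9, 5, 9, 6, 7, 7]
9>6: swap(5,8), hi=7 ⇒ [3, 3, 3, 5, 6, 6, 5, 9, 9, 7, 7]
6=6: mid=6
5<6: swap(4,6), lo=5 mid=7 ⇒ [3, 3, 3, 5, 5, 6, 6, 9, 9, 7, 7]
9>6: swap(7,7), hi=6 ⇒ [3, 3, 3, 5, 5, 6, 6, 9, 9, 7, 7]
done. lo=5 hi=6; nums=[3, 3, 3, 5, 5, 6, 6, 9, 9, 7, 7]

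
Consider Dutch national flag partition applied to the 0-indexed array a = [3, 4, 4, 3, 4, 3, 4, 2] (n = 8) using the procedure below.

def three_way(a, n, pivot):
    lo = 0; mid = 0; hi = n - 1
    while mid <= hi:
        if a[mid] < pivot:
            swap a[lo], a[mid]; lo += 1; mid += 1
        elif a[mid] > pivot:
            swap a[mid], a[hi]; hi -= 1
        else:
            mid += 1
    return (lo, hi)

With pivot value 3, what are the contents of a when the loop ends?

pivot = 3; lo=0, mid=0, hi=7
a[mid]=3=3: mid=1
a[mid]=4>3: swap a[1],a[7]; hi=6 → [3, 2, 4, 3, 4, 3, 4, 4]
a[mid]=2<3: swap a[0],a[1]; lo=1,mid=2 → [2, 3, 4, 3, 4, 3, 4, 4]
a[mid]=4>3: swap a[2],a[6]; hi=5 → [2, 3, 4, 3, 4, 3, 4, 4]
a[mid]=4>3: swap a[2],a[5]; hi=4 → [2, 3, 3, 3, 4, 4, 4, 4]
a[mid]=3=3: mid=3
a[mid]=3=3: mid=4
a[mid]=4>3: swap a[4],a[4]; hi=3 → [2, 3, 3, 3, 4, 4, 4, 4]
end: lo=1, hi=3; a = [2, 3, 3, 3, 4, 4, 4, 4]

[2, 3, 3, 3, 4, 4, 4, 4]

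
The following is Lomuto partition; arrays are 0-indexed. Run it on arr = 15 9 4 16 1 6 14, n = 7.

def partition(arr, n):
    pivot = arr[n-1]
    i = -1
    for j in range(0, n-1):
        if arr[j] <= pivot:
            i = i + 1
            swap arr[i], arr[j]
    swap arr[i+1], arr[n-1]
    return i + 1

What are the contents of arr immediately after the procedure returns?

9 4 1 6 14 16 15

pivot=14, i=-1
j=0: 15>14, skip
j=1: 9≤14, i=0, swap(0,1) ⇒ 9 15 4 16 1 6 14
j=2: 4≤14, i=1, swap(1,2) ⇒ 9 4 15 16 1 6 14
j=3: 16>14, skip
j=4: 1≤14, i=2, swap(2,4) ⇒ 9 4 1 16 15 6 14
j=5: 6≤14, i=3, swap(3,5) ⇒ 9 4 1 6 15 16 14
swap(4,6) ⇒ 9 4 1 6 14 16 15; return 4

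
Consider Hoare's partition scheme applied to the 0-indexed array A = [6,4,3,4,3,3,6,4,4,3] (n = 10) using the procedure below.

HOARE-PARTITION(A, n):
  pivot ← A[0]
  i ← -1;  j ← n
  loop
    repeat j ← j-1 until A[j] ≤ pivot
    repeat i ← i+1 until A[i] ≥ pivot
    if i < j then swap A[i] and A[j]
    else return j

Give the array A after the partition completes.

pivot = A[0] = 6; i = -1, j = 10
j→9 (A[9]=3≤6), i→0 (A[0]=6≥6); i<j, swap → [3,4,3,4,3,3,6,4,4,6]
j→8 (A[8]=4≤6), i→6 (A[6]=6≥6); i<j, swap → [3,4,3,4,3,3,4,4,6,6]
j→7, i→8; i≥j, return j=7. A = [3,4,3,4,3,3,4,4,6,6]

[3,4,3,4,3,3,4,4,6,6]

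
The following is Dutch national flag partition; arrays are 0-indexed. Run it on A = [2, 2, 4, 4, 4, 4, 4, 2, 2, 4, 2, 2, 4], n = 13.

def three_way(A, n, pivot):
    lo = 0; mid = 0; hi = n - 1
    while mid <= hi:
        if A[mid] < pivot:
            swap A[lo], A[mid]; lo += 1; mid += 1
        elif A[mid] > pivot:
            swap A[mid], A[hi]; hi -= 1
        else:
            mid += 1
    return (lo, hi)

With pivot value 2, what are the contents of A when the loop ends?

[2, 2, 2, 2, 2, 2, 4, 4, 4, 4, 4, 4, 4]

pivot = 2; lo=0, mid=0, hi=12
A[mid]=2=2: mid=1
A[mid]=2=2: mid=2
A[mid]=4>2: swap A[2],A[12]; hi=11 → [2, 2, 4, 4, 4, 4, 4, 2, 2, 4, 2, 2, 4]
A[mid]=4>2: swap A[2],A[11]; hi=10 → [2, 2, 2, 4, 4, 4, 4, 2, 2, 4, 2, 4, 4]
A[mid]=2=2: mid=3
A[mid]=4>2: swap A[3],A[10]; hi=9 → [2, 2, 2, 2, 4, 4, 4, 2, 2, 4, 4, 4, 4]
A[mid]=2=2: mid=4
A[mid]=4>2: swap A[4],A[9]; hi=8 → [2, 2, 2, 2, 4, 4, 4, 2, 2, 4, 4, 4, 4]
A[mid]=4>2: swap A[4],A[8]; hi=7 → [2, 2, 2, 2, 2, 4, 4, 2, 4, 4, 4, 4, 4]
A[mid]=2=2: mid=5
A[mid]=4>2: swap A[5],A[7]; hi=6 → [2, 2, 2, 2, 2, 2, 4, 4, 4, 4, 4, 4, 4]
A[mid]=2=2: mid=6
A[mid]=4>2: swap A[6],A[6]; hi=5 → [2, 2, 2, 2, 2, 2, 4, 4, 4, 4, 4, 4, 4]
end: lo=0, hi=5; A = [2, 2, 2, 2, 2, 2, 4, 4, 4, 4, 4, 4, 4]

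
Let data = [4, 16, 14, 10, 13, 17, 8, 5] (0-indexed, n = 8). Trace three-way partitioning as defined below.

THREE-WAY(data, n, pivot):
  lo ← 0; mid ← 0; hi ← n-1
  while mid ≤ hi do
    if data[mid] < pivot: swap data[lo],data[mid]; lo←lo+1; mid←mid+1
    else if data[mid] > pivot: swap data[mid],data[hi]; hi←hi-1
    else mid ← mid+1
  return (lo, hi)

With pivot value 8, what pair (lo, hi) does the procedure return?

pivot = 8; lo=0, mid=0, hi=7
data[mid]=4<8: swap data[0],data[0]; lo=1,mid=1 → [4, 16, 14, 10, 13, 17, 8, 5]
data[mid]=16>8: swap data[1],data[7]; hi=6 → [4, 5, 14, 10, 13, 17, 8, 16]
data[mid]=5<8: swap data[1],data[1]; lo=2,mid=2 → [4, 5, 14, 10, 13, 17, 8, 16]
data[mid]=14>8: swap data[2],data[6]; hi=5 → [4, 5, 8, 10, 13, 17, 14, 16]
data[mid]=8=8: mid=3
data[mid]=10>8: swap data[3],data[5]; hi=4 → [4, 5, 8, 17, 13, 10, 14, 16]
data[mid]=17>8: swap data[3],data[4]; hi=3 → [4, 5, 8, 13, 17, 10, 14, 16]
data[mid]=13>8: swap data[3],data[3]; hi=2 → [4, 5, 8, 13, 17, 10, 14, 16]
end: lo=2, hi=2; data = [4, 5, 8, 13, 17, 10, 14, 16]

(2, 2)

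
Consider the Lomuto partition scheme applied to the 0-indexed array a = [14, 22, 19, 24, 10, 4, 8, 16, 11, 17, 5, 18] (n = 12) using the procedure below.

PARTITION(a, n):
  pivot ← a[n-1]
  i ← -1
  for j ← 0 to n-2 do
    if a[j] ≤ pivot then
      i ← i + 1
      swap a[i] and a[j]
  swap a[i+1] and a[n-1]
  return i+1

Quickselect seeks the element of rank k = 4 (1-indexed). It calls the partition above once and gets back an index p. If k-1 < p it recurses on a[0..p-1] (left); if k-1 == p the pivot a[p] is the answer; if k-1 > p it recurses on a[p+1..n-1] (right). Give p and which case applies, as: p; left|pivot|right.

pivot=18, i=-1
j=0: 14≤18, i=0, swap(0,0) ⇒ [14, 22, 19, 24, 10, 4, 8, 16, 11, 17, 5, 18]
j=1: 22>18, skip
j=2: 19>18, skip
j=3: 24>18, skip
j=4: 10≤18, i=1, swap(1,4) ⇒ [14, 10, 19, 24, 22, 4, 8, 16, 11, 17, 5, 18]
j=5: 4≤18, i=2, swap(2,5) ⇒ [14, 10, 4, 24, 22, 19, 8, 16, 11, 17, 5, 18]
j=6: 8≤18, i=3, swap(3,6) ⇒ [14, 10, 4, 8, 22, 19, 24, 16, 11, 17, 5, 18]
j=7: 16≤18, i=4, swap(4,7) ⇒ [14, 10, 4, 8, 16, 19, 24, 22, 11, 17, 5, 18]
j=8: 11≤18, i=5, swap(5,8) ⇒ [14, 10, 4, 8, 16, 11, 24, 22, 19, 17, 5, 18]
j=9: 17≤18, i=6, swap(6,9) ⇒ [14, 10, 4, 8, 16, 11, 17, 22, 19, 24, 5, 18]
j=10: 5≤18, i=7, swap(7,10) ⇒ [14, 10, 4, 8, 16, 11, 17, 5, 19, 24, 22, 18]
swap(8,11) ⇒ [14, 10, 4, 8, 16, 11, 17, 5, 18, 24, 22, 19]; return 8
p = 8; k-1 = 3 < 8 ⇒ left

8; left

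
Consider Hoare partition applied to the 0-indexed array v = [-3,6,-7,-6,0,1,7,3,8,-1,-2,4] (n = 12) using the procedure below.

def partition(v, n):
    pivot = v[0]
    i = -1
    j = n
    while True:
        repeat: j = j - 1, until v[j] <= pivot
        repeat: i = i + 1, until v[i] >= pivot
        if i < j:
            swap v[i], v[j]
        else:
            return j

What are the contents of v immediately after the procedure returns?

pivot=-3
j stops at 3 (-6), i stops at 0 (-3); swap ⇒ [-6,6,-7,-3,0,1,7,3,8,-1,-2,4]
j stops at 2 (-7), i stops at 1 (6); swap ⇒ [-6,-7,6,-3,0,1,7,3,8,-1,-2,4]
j stops at 1, i stops at 2; i≥j ⇒ return 1. v=[-6,-7,6,-3,0,1,7,3,8,-1,-2,4]

[-6,-7,6,-3,0,1,7,3,8,-1,-2,4]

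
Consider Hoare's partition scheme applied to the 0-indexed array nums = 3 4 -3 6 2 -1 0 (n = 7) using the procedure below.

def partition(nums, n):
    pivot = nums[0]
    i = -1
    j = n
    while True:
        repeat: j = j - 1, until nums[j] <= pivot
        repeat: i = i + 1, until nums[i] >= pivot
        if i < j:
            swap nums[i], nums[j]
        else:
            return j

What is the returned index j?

pivot = nums[0] = 3; i = -1, j = 7
j→6 (nums[6]=0≤3), i→0 (nums[0]=3≥3); i<j, swap → 0 4 -3 6 2 -1 3
j→5 (nums[5]=-1≤3), i→1 (nums[1]=4≥3); i<j, swap → 0 -1 -3 6 2 4 3
j→4 (nums[4]=2≤3), i→3 (nums[3]=6≥3); i<j, swap → 0 -1 -3 2 6 4 3
j→3, i→4; i≥j, return j=3. nums = 0 -1 -3 2 6 4 3

3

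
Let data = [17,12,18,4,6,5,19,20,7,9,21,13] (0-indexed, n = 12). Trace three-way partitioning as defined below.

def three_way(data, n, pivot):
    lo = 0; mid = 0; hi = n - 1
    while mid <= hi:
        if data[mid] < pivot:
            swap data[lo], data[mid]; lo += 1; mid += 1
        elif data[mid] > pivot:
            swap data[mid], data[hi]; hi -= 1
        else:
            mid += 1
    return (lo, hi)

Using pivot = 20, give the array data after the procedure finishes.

pivot = 20; lo=0, mid=0, hi=11
data[mid]=17<20: swap data[0],data[0]; lo=1,mid=1 → [17,12,18,4,6,5,19,20,7,9,21,13]
data[mid]=12<20: swap data[1],data[1]; lo=2,mid=2 → [17,12,18,4,6,5,19,20,7,9,21,13]
data[mid]=18<20: swap data[2],data[2]; lo=3,mid=3 → [17,12,18,4,6,5,19,20,7,9,21,13]
data[mid]=4<20: swap data[3],data[3]; lo=4,mid=4 → [17,12,18,4,6,5,19,20,7,9,21,13]
data[mid]=6<20: swap data[4],data[4]; lo=5,mid=5 → [17,12,18,4,6,5,19,20,7,9,21,13]
data[mid]=5<20: swap data[5],data[5]; lo=6,mid=6 → [17,12,18,4,6,5,19,20,7,9,21,13]
data[mid]=19<20: swap data[6],data[6]; lo=7,mid=7 → [17,12,18,4,6,5,19,20,7,9,21,13]
data[mid]=20=20: mid=8
data[mid]=7<20: swap data[7],data[8]; lo=8,mid=9 → [17,12,18,4,6,5,19,7,20,9,21,13]
data[mid]=9<20: swap data[8],data[9]; lo=9,mid=10 → [17,12,18,4,6,5,19,7,9,20,21,13]
data[mid]=21>20: swap data[10],data[11]; hi=10 → [17,12,18,4,6,5,19,7,9,20,13,21]
data[mid]=13<20: swap data[9],data[10]; lo=10,mid=11 → [17,12,18,4,6,5,19,7,9,13,20,21]
end: lo=10, hi=10; data = [17,12,18,4,6,5,19,7,9,13,20,21]

[17,12,18,4,6,5,19,7,9,13,20,21]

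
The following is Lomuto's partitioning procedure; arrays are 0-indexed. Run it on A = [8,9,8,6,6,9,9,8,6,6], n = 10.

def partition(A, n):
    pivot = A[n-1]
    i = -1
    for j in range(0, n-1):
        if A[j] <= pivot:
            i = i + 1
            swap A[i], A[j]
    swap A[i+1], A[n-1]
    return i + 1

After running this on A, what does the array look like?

[6,6,6,6,9,9,9,8,8,8]

pivot=6, i=-1
j=0: 8>6, skip
j=1: 9>6, skip
j=2: 8>6, skip
j=3: 6≤6, i=0, swap(0,3) ⇒ [6,9,8,8,6,9,9,8,6,6]
j=4: 6≤6, i=1, swap(1,4) ⇒ [6,6,8,8,9,9,9,8,6,6]
j=5: 9>6, skip
j=6: 9>6, skip
j=7: 8>6, skip
j=8: 6≤6, i=2, swap(2,8) ⇒ [6,6,6,8,9,9,9,8,8,6]
swap(3,9) ⇒ [6,6,6,6,9,9,9,8,8,8]; return 3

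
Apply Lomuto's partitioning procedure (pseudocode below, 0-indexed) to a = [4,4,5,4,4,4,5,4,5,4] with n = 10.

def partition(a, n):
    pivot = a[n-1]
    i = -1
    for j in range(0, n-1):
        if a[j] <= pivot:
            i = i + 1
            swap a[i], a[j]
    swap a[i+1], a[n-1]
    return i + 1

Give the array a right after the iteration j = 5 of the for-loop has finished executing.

[4,4,4,4,4,5,5,4,5,4]

pivot=4, i=-1
j=0: 4≤4, i=0, swap(0,0) ⇒ [4,4,5,4,4,4,5,4,5,4]
j=1: 4≤4, i=1, swap(1,1) ⇒ [4,4,5,4,4,4,5,4,5,4]
j=2: 5>4, skip
j=3: 4≤4, i=2, swap(2,3) ⇒ [4,4,4,5,4,4,5,4,5,4]
j=4: 4≤4, i=3, swap(3,4) ⇒ [4,4,4,4,5,4,5,4,5,4]
j=5: 4≤4, i=4, swap(4,5) ⇒ [4,4,4,4,4,5,5,4,5,4]
(after j=5) a = [4,4,4,4,4,5,5,4,5,4]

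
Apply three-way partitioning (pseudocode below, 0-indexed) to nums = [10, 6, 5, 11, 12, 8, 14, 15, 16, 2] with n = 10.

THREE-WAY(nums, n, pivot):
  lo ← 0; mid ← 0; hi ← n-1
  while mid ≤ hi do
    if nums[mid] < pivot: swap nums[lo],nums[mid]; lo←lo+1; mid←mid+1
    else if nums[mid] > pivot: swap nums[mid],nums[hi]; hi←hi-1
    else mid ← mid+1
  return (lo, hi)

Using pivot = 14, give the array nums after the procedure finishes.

lo=0 mid=0 hi=9
10<14: swap(0,0), lo=1 mid=1 ⇒ [10, 6, 5, 11, 12, 8, 14, 15, 16, 2]
6<14: swap(1,1), lo=2 mid=2 ⇒ [10, 6, 5, 11, 12, 8, 14, 15, 16, 2]
5<14: swap(2,2), lo=3 mid=3 ⇒ [10, 6, 5, 11, 12, 8, 14, 15, 16, 2]
11<14: swap(3,3), lo=4 mid=4 ⇒ [10, 6, 5, 11, 12, 8, 14, 15, 16, 2]
12<14: swap(4,4), lo=5 mid=5 ⇒ [10, 6, 5, 11, 12, 8, 14, 15, 16, 2]
8<14: swap(5,5), lo=6 mid=6 ⇒ [10, 6, 5, 11, 12, 8, 14, 15, 16, 2]
14=14: mid=7
15>14: swap(7,9), hi=8 ⇒ [10, 6, 5, 11, 12, 8, 14, 2, 16, 15]
2<14: swap(6,7), lo=7 mid=8 ⇒ [10, 6, 5, 11, 12, 8, 2, 14, 16, 15]
16>14: swap(8,8), hi=7 ⇒ [10, 6, 5, 11, 12, 8, 2, 14, 16, 15]
done. lo=7 hi=7; nums=[10, 6, 5, 11, 12, 8, 2, 14, 16, 15]

[10, 6, 5, 11, 12, 8, 2, 14, 16, 15]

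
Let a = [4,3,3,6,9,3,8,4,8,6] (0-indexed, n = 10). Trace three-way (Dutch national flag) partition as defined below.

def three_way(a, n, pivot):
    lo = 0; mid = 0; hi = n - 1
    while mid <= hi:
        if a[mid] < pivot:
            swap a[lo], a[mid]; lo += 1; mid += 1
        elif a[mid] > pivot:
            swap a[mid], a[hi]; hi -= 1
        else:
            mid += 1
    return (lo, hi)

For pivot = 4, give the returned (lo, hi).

(3, 4)

lo=0 mid=0 hi=9
4=4: mid=1
3<4: swap(0,1), lo=1 mid=2 ⇒ [3,4,3,6,9,3,8,4,8,6]
3<4: swap(1,2), lo=2 mid=3 ⇒ [3,3,4,6,9,3,8,4,8,6]
6>4: swap(3,9), hi=8 ⇒ [3,3,4,6,9,3,8,4,8,6]
6>4: swap(3,8), hi=7 ⇒ [3,3,4,8,9,3,8,4,6,6]
8>4: swap(3,7), hi=6 ⇒ [3,3,4,4,9,3,8,8,6,6]
4=4: mid=4
9>4: swap(4,6), hi=5 ⇒ [3,3,4,4,8,3,9,8,6,6]
8>4: swap(4,5), hi=4 ⇒ [3,3,4,4,3,8,9,8,6,6]
3<4: swap(2,4), lo=3 mid=5 ⇒ [3,3,3,4,4,8,9,8,6,6]
done. lo=3 hi=4; a=[3,3,3,4,4,8,9,8,6,6]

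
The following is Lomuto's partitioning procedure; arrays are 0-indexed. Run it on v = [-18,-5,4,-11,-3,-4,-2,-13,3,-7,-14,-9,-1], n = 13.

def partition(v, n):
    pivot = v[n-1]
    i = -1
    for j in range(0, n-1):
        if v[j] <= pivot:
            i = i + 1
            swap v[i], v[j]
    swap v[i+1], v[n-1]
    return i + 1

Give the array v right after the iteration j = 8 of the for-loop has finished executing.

pivot = v[12] = -1; i = -1
j=0: v[0]=-18 ≤ -1 → i=0, swap v[0],v[0] (no change) → [-18,-5,4,-11,-3,-4,-2,-13,3,-7,-14,-9,-1]
j=1: v[1]=-5 ≤ -1 → i=1, swap v[1],v[1] (no change) → [-18,-5,4,-11,-3,-4,-2,-13,3,-7,-14,-9,-1]
j=2: v[2]=4 > -1 → no swap
j=3: v[3]=-11 ≤ -1 → i=2, swap v[2],v[3] → [-18,-5,-11,4,-3,-4,-2,-13,3,-7,-14,-9,-1]
j=4: v[4]=-3 ≤ -1 → i=3, swap v[3],v[4] → [-18,-5,-11,-3,4,-4,-2,-13,3,-7,-14,-9,-1]
j=5: v[5]=-4 ≤ -1 → i=4, swap v[4],v[5] → [-18,-5,-11,-3,-4,4,-2,-13,3,-7,-14,-9,-1]
j=6: v[6]=-2 ≤ -1 → i=5, swap v[5],v[6] → [-18,-5,-11,-3,-4,-2,4,-13,3,-7,-14,-9,-1]
j=7: v[7]=-13 ≤ -1 → i=6, swap v[6],v[7] → [-18,-5,-11,-3,-4,-2,-13,4,3,-7,-14,-9,-1]
j=8: v[8]=3 > -1 → no swap
(after j=8) v = [-18,-5,-11,-3,-4,-2,-13,4,3,-7,-14,-9,-1]

[-18,-5,-11,-3,-4,-2,-13,4,3,-7,-14,-9,-1]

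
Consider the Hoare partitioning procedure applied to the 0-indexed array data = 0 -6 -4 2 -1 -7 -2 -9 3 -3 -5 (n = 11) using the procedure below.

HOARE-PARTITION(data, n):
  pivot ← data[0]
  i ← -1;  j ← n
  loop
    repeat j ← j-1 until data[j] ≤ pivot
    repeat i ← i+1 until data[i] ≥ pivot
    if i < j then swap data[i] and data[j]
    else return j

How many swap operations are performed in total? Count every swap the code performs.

2

pivot = data[0] = 0; i = -1, j = 11
j→10 (data[10]=-5≤0), i→0 (data[0]=0≥0); i<j, swap → -5 -6 -4 2 -1 -7 -2 -9 3 -3 0
j→9 (data[9]=-3≤0), i→3 (data[3]=2≥0); i<j, swap → -5 -6 -4 -3 -1 -7 -2 -9 3 2 0
j→7, i→8; i≥j, return j=7. data = -5 -6 -4 -3 -1 -7 -2 -9 3 2 0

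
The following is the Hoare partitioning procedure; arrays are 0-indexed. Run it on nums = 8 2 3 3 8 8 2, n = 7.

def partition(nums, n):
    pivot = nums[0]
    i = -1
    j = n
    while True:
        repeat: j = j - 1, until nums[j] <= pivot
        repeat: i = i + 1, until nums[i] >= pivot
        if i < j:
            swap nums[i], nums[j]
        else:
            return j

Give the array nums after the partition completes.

pivot = nums[0] = 8; i = -1, j = 7
j→6 (nums[6]=2≤8), i→0 (nums[0]=8≥8); i<j, swap → 2 2 3 3 8 8 8
j→5 (nums[5]=8≤8), i→4 (nums[4]=8≥8); i<j, swap → 2 2 3 3 8 8 8
j→4, i→5; i≥j, return j=4. nums = 2 2 3 3 8 8 8

2 2 3 3 8 8 8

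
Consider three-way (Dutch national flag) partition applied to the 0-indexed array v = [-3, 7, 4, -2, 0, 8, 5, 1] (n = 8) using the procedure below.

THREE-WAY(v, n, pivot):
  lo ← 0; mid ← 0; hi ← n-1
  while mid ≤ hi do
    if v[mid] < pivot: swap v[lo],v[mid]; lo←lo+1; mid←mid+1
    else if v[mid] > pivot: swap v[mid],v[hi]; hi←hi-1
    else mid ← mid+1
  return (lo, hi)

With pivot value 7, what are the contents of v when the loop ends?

[-3, 4, -2, 0, 1, 5, 7, 8]

pivot = 7; lo=0, mid=0, hi=7
v[mid]=-3<7: swap v[0],v[0]; lo=1,mid=1 → [-3, 7, 4, -2, 0, 8, 5, 1]
v[mid]=7=7: mid=2
v[mid]=4<7: swap v[1],v[2]; lo=2,mid=3 → [-3, 4, 7, -2, 0, 8, 5, 1]
v[mid]=-2<7: swap v[2],v[3]; lo=3,mid=4 → [-3, 4, -2, 7, 0, 8, 5, 1]
v[mid]=0<7: swap v[3],v[4]; lo=4,mid=5 → [-3, 4, -2, 0, 7, 8, 5, 1]
v[mid]=8>7: swap v[5],v[7]; hi=6 → [-3, 4, -2, 0, 7, 1, 5, 8]
v[mid]=1<7: swap v[4],v[5]; lo=5,mid=6 → [-3, 4, -2, 0, 1, 7, 5, 8]
v[mid]=5<7: swap v[5],v[6]; lo=6,mid=7 → [-3, 4, -2, 0, 1, 5, 7, 8]
end: lo=6, hi=6; v = [-3, 4, -2, 0, 1, 5, 7, 8]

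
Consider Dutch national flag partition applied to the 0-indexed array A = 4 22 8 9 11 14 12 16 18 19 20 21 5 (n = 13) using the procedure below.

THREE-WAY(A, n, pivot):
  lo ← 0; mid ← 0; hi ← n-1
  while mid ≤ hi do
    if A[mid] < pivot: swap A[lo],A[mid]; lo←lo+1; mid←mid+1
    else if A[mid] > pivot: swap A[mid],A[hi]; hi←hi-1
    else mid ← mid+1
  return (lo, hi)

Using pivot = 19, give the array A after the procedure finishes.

4 5 8 9 11 14 12 16 18 19 21 20 22

pivot = 19; lo=0, mid=0, hi=12
A[mid]=4<19: swap A[0],A[0]; lo=1,mid=1 → 4 22 8 9 11 14 12 16 18 19 20 21 5
A[mid]=22>19: swap A[1],A[12]; hi=11 → 4 5 8 9 11 14 12 16 18 19 20 21 22
A[mid]=5<19: swap A[1],A[1]; lo=2,mid=2 → 4 5 8 9 11 14 12 16 18 19 20 21 22
A[mid]=8<19: swap A[2],A[2]; lo=3,mid=3 → 4 5 8 9 11 14 12 16 18 19 20 21 22
A[mid]=9<19: swap A[3],A[3]; lo=4,mid=4 → 4 5 8 9 11 14 12 16 18 19 20 21 22
A[mid]=11<19: swap A[4],A[4]; lo=5,mid=5 → 4 5 8 9 11 14 12 16 18 19 20 21 22
A[mid]=14<19: swap A[5],A[5]; lo=6,mid=6 → 4 5 8 9 11 14 12 16 18 19 20 21 22
A[mid]=12<19: swap A[6],A[6]; lo=7,mid=7 → 4 5 8 9 11 14 12 16 18 19 20 21 22
A[mid]=16<19: swap A[7],A[7]; lo=8,mid=8 → 4 5 8 9 11 14 12 16 18 19 20 21 22
A[mid]=18<19: swap A[8],A[8]; lo=9,mid=9 → 4 5 8 9 11 14 12 16 18 19 20 21 22
A[mid]=19=19: mid=10
A[mid]=20>19: swap A[10],A[11]; hi=10 → 4 5 8 9 11 14 12 16 18 19 21 20 22
A[mid]=21>19: swap A[10],A[10]; hi=9 → 4 5 8 9 11 14 12 16 18 19 21 20 22
end: lo=9, hi=9; A = 4 5 8 9 11 14 12 16 18 19 21 20 22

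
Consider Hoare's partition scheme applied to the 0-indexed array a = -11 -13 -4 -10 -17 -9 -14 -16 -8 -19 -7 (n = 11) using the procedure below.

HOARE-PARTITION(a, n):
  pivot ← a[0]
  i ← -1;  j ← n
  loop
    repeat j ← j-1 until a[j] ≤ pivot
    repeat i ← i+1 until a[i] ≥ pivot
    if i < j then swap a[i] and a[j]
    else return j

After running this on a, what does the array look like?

-19 -13 -16 -14 -17 -9 -10 -4 -8 -11 -7

pivot=-11
j stops at 9 (-19), i stops at 0 (-11); swap ⇒ -19 -13 -4 -10 -17 -9 -14 -16 -8 -11 -7
j stops at 7 (-16), i stops at 2 (-4); swap ⇒ -19 -13 -16 -10 -17 -9 -14 -4 -8 -11 -7
j stops at 6 (-14), i stops at 3 (-10); swap ⇒ -19 -13 -16 -14 -17 -9 -10 -4 -8 -11 -7
j stops at 4, i stops at 5; i≥j ⇒ return 4. a=-19 -13 -16 -14 -17 -9 -10 -4 -8 -11 -7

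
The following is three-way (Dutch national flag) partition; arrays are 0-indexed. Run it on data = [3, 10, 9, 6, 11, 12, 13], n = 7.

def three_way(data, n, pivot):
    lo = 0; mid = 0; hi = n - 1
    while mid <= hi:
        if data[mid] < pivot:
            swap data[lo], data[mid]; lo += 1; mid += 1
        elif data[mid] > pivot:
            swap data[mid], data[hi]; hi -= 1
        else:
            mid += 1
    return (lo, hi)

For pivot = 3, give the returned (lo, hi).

pivot = 3; lo=0, mid=0, hi=6
data[mid]=3=3: mid=1
data[mid]=10>3: swap data[1],data[6]; hi=5 → [3, 13, 9, 6, 11, 12, 10]
data[mid]=13>3: swap data[1],data[5]; hi=4 → [3, 12, 9, 6, 11, 13, 10]
data[mid]=12>3: swap data[1],data[4]; hi=3 → [3, 11, 9, 6, 12, 13, 10]
data[mid]=11>3: swap data[1],data[3]; hi=2 → [3, 6, 9, 11, 12, 13, 10]
data[mid]=6>3: swap data[1],data[2]; hi=1 → [3, 9, 6, 11, 12, 13, 10]
data[mid]=9>3: swap data[1],data[1]; hi=0 → [3, 9, 6, 11, 12, 13, 10]
end: lo=0, hi=0; data = [3, 9, 6, 11, 12, 13, 10]

(0, 0)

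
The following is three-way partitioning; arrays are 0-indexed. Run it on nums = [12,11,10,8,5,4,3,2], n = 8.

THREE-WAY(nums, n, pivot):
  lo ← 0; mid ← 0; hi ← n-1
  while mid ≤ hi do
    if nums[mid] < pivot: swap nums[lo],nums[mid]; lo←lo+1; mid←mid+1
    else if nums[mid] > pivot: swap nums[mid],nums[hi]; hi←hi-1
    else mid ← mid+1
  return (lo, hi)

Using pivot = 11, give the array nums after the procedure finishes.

[2,10,8,5,4,3,11,12]

pivot = 11; lo=0, mid=0, hi=7
nums[mid]=12>11: swap nums[0],nums[7]; hi=6 → [2,11,10,8,5,4,3,12]
nums[mid]=2<11: swap nums[0],nums[0]; lo=1,mid=1 → [2,11,10,8,5,4,3,12]
nums[mid]=11=11: mid=2
nums[mid]=10<11: swap nums[1],nums[2]; lo=2,mid=3 → [2,10,11,8,5,4,3,12]
nums[mid]=8<11: swap nums[2],nums[3]; lo=3,mid=4 → [2,10,8,11,5,4,3,12]
nums[mid]=5<11: swap nums[3],nums[4]; lo=4,mid=5 → [2,10,8,5,11,4,3,12]
nums[mid]=4<11: swap nums[4],nums[5]; lo=5,mid=6 → [2,10,8,5,4,11,3,12]
nums[mid]=3<11: swap nums[5],nums[6]; lo=6,mid=7 → [2,10,8,5,4,3,11,12]
end: lo=6, hi=6; nums = [2,10,8,5,4,3,11,12]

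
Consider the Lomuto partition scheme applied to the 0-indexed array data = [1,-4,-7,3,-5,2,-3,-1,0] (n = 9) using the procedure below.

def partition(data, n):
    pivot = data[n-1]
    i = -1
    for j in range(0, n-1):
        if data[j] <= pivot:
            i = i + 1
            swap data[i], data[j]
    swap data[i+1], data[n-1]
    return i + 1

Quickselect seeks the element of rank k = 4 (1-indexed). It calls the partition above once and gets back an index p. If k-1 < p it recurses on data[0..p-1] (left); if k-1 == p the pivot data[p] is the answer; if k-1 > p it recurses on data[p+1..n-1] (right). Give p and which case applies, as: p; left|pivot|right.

pivot = data[8] = 0; i = -1
j=0: data[0]=1 > 0 → no swap
j=1: data[1]=-4 ≤ 0 → i=0, swap data[0],data[1] → [-4,1,-7,3,-5,2,-3,-1,0]
j=2: data[2]=-7 ≤ 0 → i=1, swap data[1],data[2] → [-4,-7,1,3,-5,2,-3,-1,0]
j=3: data[3]=3 > 0 → no swap
j=4: data[4]=-5 ≤ 0 → i=2, swap data[2],data[4] → [-4,-7,-5,3,1,2,-3,-1,0]
j=5: data[5]=2 > 0 → no swap
j=6: data[6]=-3 ≤ 0 → i=3, swap data[3],data[6] → [-4,-7,-5,-3,1,2,3,-1,0]
j=7: data[7]=-1 ≤ 0 → i=4, swap data[4],data[7] → [-4,-7,-5,-3,-1,2,3,1,0]
final swap data[5],data[8] → [-4,-7,-5,-3,-1,0,3,1,2]; return 5
p = 5; k-1 = 3 < 5 ⇒ left

5; left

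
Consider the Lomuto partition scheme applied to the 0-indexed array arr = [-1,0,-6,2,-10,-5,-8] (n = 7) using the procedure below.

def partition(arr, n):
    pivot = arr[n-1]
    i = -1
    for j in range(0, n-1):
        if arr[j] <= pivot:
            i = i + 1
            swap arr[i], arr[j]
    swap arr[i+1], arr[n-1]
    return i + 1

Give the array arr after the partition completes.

[-10,-8,-6,2,-1,-5,0]

pivot = arr[6] = -8; i = -1
j=0: arr[0]=-1 > -8 → no swap
j=1: arr[1]=0 > -8 → no swap
j=2: arr[2]=-6 > -8 → no swap
j=3: arr[3]=2 > -8 → no swap
j=4: arr[4]=-10 ≤ -8 → i=0, swap arr[0],arr[4] → [-10,0,-6,2,-1,-5,-8]
j=5: arr[5]=-5 > -8 → no swap
final swap arr[1],arr[6] → [-10,-8,-6,2,-1,-5,0]; return 1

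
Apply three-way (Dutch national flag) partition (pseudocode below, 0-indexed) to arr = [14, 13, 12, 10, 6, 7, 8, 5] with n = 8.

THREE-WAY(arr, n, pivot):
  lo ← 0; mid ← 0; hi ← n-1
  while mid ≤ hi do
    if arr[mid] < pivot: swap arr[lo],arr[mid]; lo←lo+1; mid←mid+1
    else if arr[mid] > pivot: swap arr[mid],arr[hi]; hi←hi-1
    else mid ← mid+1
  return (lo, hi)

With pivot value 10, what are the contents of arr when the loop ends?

[5, 8, 7, 6, 10, 12, 13, 14]

lo=0 mid=0 hi=7
14>10: swap(0,7), hi=6 ⇒ [5, 13, 12, 10, 6, 7, 8, 14]
5<10: swap(0,0), lo=1 mid=1 ⇒ [5, 13, 12, 10, 6, 7, 8, 14]
13>10: swap(1,6), hi=5 ⇒ [5, 8, 12, 10, 6, 7, 13, 14]
8<10: swap(1,1), lo=2 mid=2 ⇒ [5, 8, 12, 10, 6, 7, 13, 14]
12>10: swap(2,5), hi=4 ⇒ [5, 8, 7, 10, 6, 12, 13, 14]
7<10: swap(2,2), lo=3 mid=3 ⇒ [5, 8, 7, 10, 6, 12, 13, 14]
10=10: mid=4
6<10: swap(3,4), lo=4 mid=5 ⇒ [5, 8, 7, 6, 10, 12, 13, 14]
done. lo=4 hi=4; arr=[5, 8, 7, 6, 10, 12, 13, 14]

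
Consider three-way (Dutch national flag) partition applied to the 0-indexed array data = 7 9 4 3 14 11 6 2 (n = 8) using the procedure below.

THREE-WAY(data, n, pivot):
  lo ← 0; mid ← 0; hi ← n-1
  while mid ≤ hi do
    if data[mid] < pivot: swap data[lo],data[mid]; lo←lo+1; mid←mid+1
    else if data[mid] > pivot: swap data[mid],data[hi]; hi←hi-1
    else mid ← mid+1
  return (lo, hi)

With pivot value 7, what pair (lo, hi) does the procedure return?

lo=0 mid=0 hi=7
7=7: mid=1
9>7: swap(1,7), hi=6 ⇒ 7 2 4 3 14 11 6 9
2<7: swap(0,1), lo=1 mid=2 ⇒ 2 7 4 3 14 11 6 9
4<7: swap(1,2), lo=2 mid=3 ⇒ 2 4 7 3 14 11 6 9
3<7: swap(2,3), lo=3 mid=4 ⇒ 2 4 3 7 14 11 6 9
14>7: swap(4,6), hi=5 ⇒ 2 4 3 7 6 11 14 9
6<7: swap(3,4), lo=4 mid=5 ⇒ 2 4 3 6 7 11 14 9
11>7: swap(5,5), hi=4 ⇒ 2 4 3 6 7 11 14 9
done. lo=4 hi=4; data=2 4 3 6 7 11 14 9

(4, 4)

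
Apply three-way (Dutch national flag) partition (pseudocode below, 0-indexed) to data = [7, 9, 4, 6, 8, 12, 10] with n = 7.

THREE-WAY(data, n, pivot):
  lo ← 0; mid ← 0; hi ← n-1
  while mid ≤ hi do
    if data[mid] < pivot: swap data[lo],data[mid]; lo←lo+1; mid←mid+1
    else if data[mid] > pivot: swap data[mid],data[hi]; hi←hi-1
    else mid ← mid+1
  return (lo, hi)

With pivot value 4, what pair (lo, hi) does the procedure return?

pivot = 4; lo=0, mid=0, hi=6
data[mid]=7>4: swap data[0],data[6]; hi=5 → [10, 9, 4, 6, 8, 12, 7]
data[mid]=10>4: swap data[0],data[5]; hi=4 → [12, 9, 4, 6, 8, 10, 7]
data[mid]=12>4: swap data[0],data[4]; hi=3 → [8, 9, 4, 6, 12, 10, 7]
data[mid]=8>4: swap data[0],data[3]; hi=2 → [6, 9, 4, 8, 12, 10, 7]
data[mid]=6>4: swap data[0],data[2]; hi=1 → [4, 9, 6, 8, 12, 10, 7]
data[mid]=4=4: mid=1
data[mid]=9>4: swap data[1],data[1]; hi=0 → [4, 9, 6, 8, 12, 10, 7]
end: lo=0, hi=0; data = [4, 9, 6, 8, 12, 10, 7]

(0, 0)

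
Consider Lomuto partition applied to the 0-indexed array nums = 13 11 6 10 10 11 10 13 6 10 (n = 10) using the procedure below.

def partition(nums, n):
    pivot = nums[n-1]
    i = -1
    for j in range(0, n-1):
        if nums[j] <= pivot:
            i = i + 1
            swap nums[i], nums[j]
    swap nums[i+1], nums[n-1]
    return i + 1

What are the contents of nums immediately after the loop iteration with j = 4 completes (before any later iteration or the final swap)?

pivot = nums[9] = 10; i = -1
j=0: nums[0]=13 > 10 → no swap
j=1: nums[1]=11 > 10 → no swap
j=2: nums[2]=6 ≤ 10 → i=0, swap nums[0],nums[2] → 6 11 13 10 10 11 10 13 6 10
j=3: nums[3]=10 ≤ 10 → i=1, swap nums[1],nums[3] → 6 10 13 11 10 11 10 13 6 10
j=4: nums[4]=10 ≤ 10 → i=2, swap nums[2],nums[4] → 6 10 10 11 13 11 10 13 6 10
(after j=4) nums = 6 10 10 11 13 11 10 13 6 10

6 10 10 11 13 11 10 13 6 10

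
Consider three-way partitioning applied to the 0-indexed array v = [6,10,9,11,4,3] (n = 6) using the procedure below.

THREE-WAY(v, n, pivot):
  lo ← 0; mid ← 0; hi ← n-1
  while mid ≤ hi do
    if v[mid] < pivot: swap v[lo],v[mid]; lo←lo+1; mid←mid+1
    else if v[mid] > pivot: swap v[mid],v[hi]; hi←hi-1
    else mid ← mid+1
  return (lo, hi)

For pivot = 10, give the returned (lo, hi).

(4, 4)

pivot = 10; lo=0, mid=0, hi=5
v[mid]=6<10: swap v[0],v[0]; lo=1,mid=1 → [6,10,9,11,4,3]
v[mid]=10=10: mid=2
v[mid]=9<10: swap v[1],v[2]; lo=2,mid=3 → [6,9,10,11,4,3]
v[mid]=11>10: swap v[3],v[5]; hi=4 → [6,9,10,3,4,11]
v[mid]=3<10: swap v[2],v[3]; lo=3,mid=4 → [6,9,3,10,4,11]
v[mid]=4<10: swap v[3],v[4]; lo=4,mid=5 → [6,9,3,4,10,11]
end: lo=4, hi=4; v = [6,9,3,4,10,11]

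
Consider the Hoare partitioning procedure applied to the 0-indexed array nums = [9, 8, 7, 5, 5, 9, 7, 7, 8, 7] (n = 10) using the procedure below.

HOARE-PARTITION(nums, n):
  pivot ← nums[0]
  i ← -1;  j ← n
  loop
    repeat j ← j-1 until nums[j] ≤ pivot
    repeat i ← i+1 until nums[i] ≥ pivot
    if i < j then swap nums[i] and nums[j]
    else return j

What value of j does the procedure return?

7

pivot=9
j stops at 9 (7), i stops at 0 (9); swap ⇒ [7, 8, 7, 5, 5, 9, 7, 7, 8, 9]
j stops at 8 (8), i stops at 5 (9); swap ⇒ [7, 8, 7, 5, 5, 8, 7, 7, 9, 9]
j stops at 7, i stops at 8; i≥j ⇒ return 7. nums=[7, 8, 7, 5, 5, 8, 7, 7, 9, 9]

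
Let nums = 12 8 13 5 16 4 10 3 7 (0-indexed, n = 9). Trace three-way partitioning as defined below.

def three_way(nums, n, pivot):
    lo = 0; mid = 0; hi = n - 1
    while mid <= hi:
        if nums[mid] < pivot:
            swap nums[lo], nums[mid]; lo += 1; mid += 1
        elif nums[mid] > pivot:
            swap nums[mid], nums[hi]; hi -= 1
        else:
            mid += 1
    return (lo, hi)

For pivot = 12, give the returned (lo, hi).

pivot = 12; lo=0, mid=0, hi=8
nums[mid]=12=12: mid=1
nums[mid]=8<12: swap nums[0],nums[1]; lo=1,mid=2 → 8 12 13 5 16 4 10 3 7
nums[mid]=13>12: swap nums[2],nums[8]; hi=7 → 8 12 7 5 16 4 10 3 13
nums[mid]=7<12: swap nums[1],nums[2]; lo=2,mid=3 → 8 7 12 5 16 4 10 3 13
nums[mid]=5<12: swap nums[2],nums[3]; lo=3,mid=4 → 8 7 5 12 16 4 10 3 13
nums[mid]=16>12: swap nums[4],nums[7]; hi=6 → 8 7 5 12 3 4 10 16 13
nums[mid]=3<12: swap nums[3],nums[4]; lo=4,mid=5 → 8 7 5 3 12 4 10 16 13
nums[mid]=4<12: swap nums[4],nums[5]; lo=5,mid=6 → 8 7 5 3 4 12 10 16 13
nums[mid]=10<12: swap nums[5],nums[6]; lo=6,mid=7 → 8 7 5 3 4 10 12 16 13
end: lo=6, hi=6; nums = 8 7 5 3 4 10 12 16 13

(6, 6)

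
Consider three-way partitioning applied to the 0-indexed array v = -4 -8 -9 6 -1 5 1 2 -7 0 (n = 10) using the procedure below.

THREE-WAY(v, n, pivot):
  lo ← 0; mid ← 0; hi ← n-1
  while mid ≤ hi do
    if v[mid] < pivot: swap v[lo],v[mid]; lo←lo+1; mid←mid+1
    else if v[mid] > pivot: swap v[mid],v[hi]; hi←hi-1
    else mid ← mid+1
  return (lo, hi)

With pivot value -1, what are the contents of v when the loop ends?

lo=0 mid=0 hi=9
-4<-1: swap(0,0), lo=1 mid=1 ⇒ -4 -8 -9 6 -1 5 1 2 -7 0
-8<-1: swap(1,1), lo=2 mid=2 ⇒ -4 -8 -9 6 -1 5 1 2 -7 0
-9<-1: swap(2,2), lo=3 mid=3 ⇒ -4 -8 -9 6 -1 5 1 2 -7 0
6>-1: swap(3,9), hi=8 ⇒ -4 -8 -9 0 -1 5 1 2 -7 6
0>-1: swap(3,8), hi=7 ⇒ -4 -8 -9 -7 -1 5 1 2 0 6
-7<-1: swap(3,3), lo=4 mid=4 ⇒ -4 -8 -9 -7 -1 5 1 2 0 6
-1=-1: mid=5
5>-1: swap(5,7), hi=6 ⇒ -4 -8 -9 -7 -1 2 1 5 0 6
2>-1: swap(5,6), hi=5 ⇒ -4 -8 -9 -7 -1 1 2 5 0 6
1>-1: swap(5,5), hi=4 ⇒ -4 -8 -9 -7 -1 1 2 5 0 6
done. lo=4 hi=4; v=-4 -8 -9 -7 -1 1 2 5 0 6

-4 -8 -9 -7 -1 1 2 5 0 6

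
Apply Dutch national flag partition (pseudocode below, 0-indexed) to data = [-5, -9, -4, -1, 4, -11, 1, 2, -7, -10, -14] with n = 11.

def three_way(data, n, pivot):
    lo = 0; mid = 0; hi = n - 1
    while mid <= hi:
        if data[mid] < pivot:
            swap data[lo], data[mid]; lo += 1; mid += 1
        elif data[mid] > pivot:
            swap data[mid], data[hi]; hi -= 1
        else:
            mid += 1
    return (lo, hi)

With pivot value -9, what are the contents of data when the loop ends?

[-14, -10, -11, -9, 4, 1, 2, -7, -1, -4, -5]

pivot = -9; lo=0, mid=0, hi=10
data[mid]=-5>-9: swap data[0],data[10]; hi=9 → [-14, -9, -4, -1, 4, -11, 1, 2, -7, -10, -5]
data[mid]=-14<-9: swap data[0],data[0]; lo=1,mid=1 → [-14, -9, -4, -1, 4, -11, 1, 2, -7, -10, -5]
data[mid]=-9=-9: mid=2
data[mid]=-4>-9: swap data[2],data[9]; hi=8 → [-14, -9, -10, -1, 4, -11, 1, 2, -7, -4, -5]
data[mid]=-10<-9: swap data[1],data[2]; lo=2,mid=3 → [-14, -10, -9, -1, 4, -11, 1, 2, -7, -4, -5]
data[mid]=-1>-9: swap data[3],data[8]; hi=7 → [-14, -10, -9, -7, 4, -11, 1, 2, -1, -4, -5]
data[mid]=-7>-9: swap data[3],data[7]; hi=6 → [-14, -10, -9, 2, 4, -11, 1, -7, -1, -4, -5]
data[mid]=2>-9: swap data[3],data[6]; hi=5 → [-14, -10, -9, 1, 4, -11, 2, -7, -1, -4, -5]
data[mid]=1>-9: swap data[3],data[5]; hi=4 → [-14, -10, -9, -11, 4, 1, 2, -7, -1, -4, -5]
data[mid]=-11<-9: swap data[2],data[3]; lo=3,mid=4 → [-14, -10, -11, -9, 4, 1, 2, -7, -1, -4, -5]
data[mid]=4>-9: swap data[4],data[4]; hi=3 → [-14, -10, -11, -9, 4, 1, 2, -7, -1, -4, -5]
end: lo=3, hi=3; data = [-14, -10, -11, -9, 4, 1, 2, -7, -1, -4, -5]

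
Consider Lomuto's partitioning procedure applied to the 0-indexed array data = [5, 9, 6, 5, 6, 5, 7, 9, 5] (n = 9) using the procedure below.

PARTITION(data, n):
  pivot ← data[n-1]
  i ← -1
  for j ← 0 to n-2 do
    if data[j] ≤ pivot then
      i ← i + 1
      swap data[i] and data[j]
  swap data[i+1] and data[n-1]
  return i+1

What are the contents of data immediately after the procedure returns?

[5, 5, 5, 5, 6, 6, 7, 9, 9]

pivot=5, i=-1
j=0: 5≤5, i=0, swap(0,0) ⇒ [5, 9, 6, 5, 6, 5, 7, 9, 5]
j=1: 9>5, skip
j=2: 6>5, skip
j=3: 5≤5, i=1, swap(1,3) ⇒ [5, 5, 6, 9, 6, 5, 7, 9, 5]
j=4: 6>5, skip
j=5: 5≤5, i=2, swap(2,5) ⇒ [5, 5, 5, 9, 6, 6, 7, 9, 5]
j=6: 7>5, skip
j=7: 9>5, skip
swap(3,8) ⇒ [5, 5, 5, 5, 6, 6, 7, 9, 9]; return 3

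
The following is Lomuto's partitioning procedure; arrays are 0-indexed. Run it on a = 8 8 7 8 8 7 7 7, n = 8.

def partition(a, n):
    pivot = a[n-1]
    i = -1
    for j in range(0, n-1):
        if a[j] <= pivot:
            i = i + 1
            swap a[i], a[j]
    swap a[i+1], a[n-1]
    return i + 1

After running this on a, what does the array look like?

pivot=7, i=-1
j=0: 8>7, skip
j=1: 8>7, skip
j=2: 7≤7, i=0, swap(0,2) ⇒ 7 8 8 8 8 7 7 7
j=3: 8>7, skip
j=4: 8>7, skip
j=5: 7≤7, i=1, swap(1,5) ⇒ 7 7 8 8 8 8 7 7
j=6: 7≤7, i=2, swap(2,6) ⇒ 7 7 7 8 8 8 8 7
swap(3,7) ⇒ 7 7 7 7 8 8 8 8; return 3

7 7 7 7 8 8 8 8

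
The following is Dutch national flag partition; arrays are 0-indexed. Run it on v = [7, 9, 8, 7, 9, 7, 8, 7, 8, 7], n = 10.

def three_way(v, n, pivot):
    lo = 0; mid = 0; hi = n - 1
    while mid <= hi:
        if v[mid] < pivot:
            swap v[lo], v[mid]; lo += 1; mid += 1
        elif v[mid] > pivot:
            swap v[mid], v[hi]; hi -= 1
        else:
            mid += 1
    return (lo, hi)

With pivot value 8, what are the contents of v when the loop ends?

[7, 7, 7, 7, 7, 8, 8, 8, 9, 9]

pivot = 8; lo=0, mid=0, hi=9
v[mid]=7<8: swap v[0],v[0]; lo=1,mid=1 → [7, 9, 8, 7, 9, 7, 8, 7, 8, 7]
v[mid]=9>8: swap v[1],v[9]; hi=8 → [7, 7, 8, 7, 9, 7, 8, 7, 8, 9]
v[mid]=7<8: swap v[1],v[1]; lo=2,mid=2 → [7, 7, 8, 7, 9, 7, 8, 7, 8, 9]
v[mid]=8=8: mid=3
v[mid]=7<8: swap v[2],v[3]; lo=3,mid=4 → [7, 7, 7, 8, 9, 7, 8, 7, 8, 9]
v[mid]=9>8: swap v[4],v[8]; hi=7 → [7, 7, 7, 8, 8, 7, 8, 7, 9, 9]
v[mid]=8=8: mid=5
v[mid]=7<8: swap v[3],v[5]; lo=4,mid=6 → [7, 7, 7, 7, 8, 8, 8, 7, 9, 9]
v[mid]=8=8: mid=7
v[mid]=7<8: swap v[4],v[7]; lo=5,mid=8 → [7, 7, 7, 7, 7, 8, 8, 8, 9, 9]
end: lo=5, hi=7; v = [7, 7, 7, 7, 7, 8, 8, 8, 9, 9]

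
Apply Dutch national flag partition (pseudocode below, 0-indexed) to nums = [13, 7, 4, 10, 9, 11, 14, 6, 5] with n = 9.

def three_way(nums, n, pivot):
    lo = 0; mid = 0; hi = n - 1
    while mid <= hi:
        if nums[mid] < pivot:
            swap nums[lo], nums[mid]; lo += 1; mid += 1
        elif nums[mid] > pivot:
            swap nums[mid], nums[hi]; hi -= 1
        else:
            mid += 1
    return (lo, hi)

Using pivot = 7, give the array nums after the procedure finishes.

[5, 4, 6, 7, 11, 14, 9, 10, 13]

pivot = 7; lo=0, mid=0, hi=8
nums[mid]=13>7: swap nums[0],nums[8]; hi=7 → [5, 7, 4, 10, 9, 11, 14, 6, 13]
nums[mid]=5<7: swap nums[0],nums[0]; lo=1,mid=1 → [5, 7, 4, 10, 9, 11, 14, 6, 13]
nums[mid]=7=7: mid=2
nums[mid]=4<7: swap nums[1],nums[2]; lo=2,mid=3 → [5, 4, 7, 10, 9, 11, 14, 6, 13]
nums[mid]=10>7: swap nums[3],nums[7]; hi=6 → [5, 4, 7, 6, 9, 11, 14, 10, 13]
nums[mid]=6<7: swap nums[2],nums[3]; lo=3,mid=4 → [5, 4, 6, 7, 9, 11, 14, 10, 13]
nums[mid]=9>7: swap nums[4],nums[6]; hi=5 → [5, 4, 6, 7, 14, 11, 9, 10, 13]
nums[mid]=14>7: swap nums[4],nums[5]; hi=4 → [5, 4, 6, 7, 11, 14, 9, 10, 13]
nums[mid]=11>7: swap nums[4],nums[4]; hi=3 → [5, 4, 6, 7, 11, 14, 9, 10, 13]
end: lo=3, hi=3; nums = [5, 4, 6, 7, 11, 14, 9, 10, 13]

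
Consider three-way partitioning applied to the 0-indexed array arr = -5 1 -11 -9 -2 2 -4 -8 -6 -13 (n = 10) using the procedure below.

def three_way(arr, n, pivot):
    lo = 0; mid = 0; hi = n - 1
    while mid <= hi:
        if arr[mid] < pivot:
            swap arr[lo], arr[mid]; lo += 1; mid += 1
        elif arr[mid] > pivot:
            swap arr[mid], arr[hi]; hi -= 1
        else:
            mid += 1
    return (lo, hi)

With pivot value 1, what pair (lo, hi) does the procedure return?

lo=0 mid=0 hi=9
-5<1: swap(0,0), lo=1 mid=1 ⇒ -5 1 -11 -9 -2 2 -4 -8 -6 -13
1=1: mid=2
-11<1: swap(1,2), lo=2 mid=3 ⇒ -5 -11 1 -9 -2 2 -4 -8 -6 -13
-9<1: swap(2,3), lo=3 mid=4 ⇒ -5 -11 -9 1 -2 2 -4 -8 -6 -13
-2<1: swap(3,4), lo=4 mid=5 ⇒ -5 -11 -9 -2 1 2 -4 -8 -6 -13
2>1: swap(5,9), hi=8 ⇒ -5 -11 -9 -2 1 -13 -4 -8 -6 2
-13<1: swap(4,5), lo=5 mid=6 ⇒ -5 -11 -9 -2 -13 1 -4 -8 -6 2
-4<1: swap(5,6), lo=6 mid=7 ⇒ -5 -11 -9 -2 -13 -4 1 -8 -6 2
-8<1: swap(6,7), lo=7 mid=8 ⇒ -5 -11 -9 -2 -13 -4 -8 1 -6 2
-6<1: swap(7,8), lo=8 mid=9 ⇒ -5 -11 -9 -2 -13 -4 -8 -6 1 2
done. lo=8 hi=8; arr=-5 -11 -9 -2 -13 -4 -8 -6 1 2

(8, 8)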